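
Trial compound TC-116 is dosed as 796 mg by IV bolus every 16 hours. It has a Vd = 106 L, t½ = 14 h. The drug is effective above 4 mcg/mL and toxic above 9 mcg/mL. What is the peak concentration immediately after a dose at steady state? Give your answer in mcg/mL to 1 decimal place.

τ/t½ = 16/14 ≈ 1.1429, so fraction remaining f = (1/2)^(16/14) ≈ 0.4529.
At steady state, accumulation factor R = 1/(1 − e^(−kτ)) ≈ 1.8278.
Each bolus raises the concentration by D/Vd = 796/106 ≈ 7.509 mcg/mL.
Cmax,ss = C₀/(1 − f) ≈ 7.509/0.5471 ≈ 13.725 mcg/mL.
Peak 13.7 mcg/mL vs MTC 9 mcg/mL: exceeds toxic threshold.

13.7 mcg/mL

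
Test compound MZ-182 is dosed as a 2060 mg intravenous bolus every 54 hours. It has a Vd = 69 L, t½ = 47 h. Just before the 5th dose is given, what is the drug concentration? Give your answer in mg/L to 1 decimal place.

23.5 mg/L

f = (1/2)^(τ/t½) = (1/2)^(54/47) ≈ 0.4510.
C₀ = D/Vd = 2060/69 ≈ 29.855 mg/L.
Before the 5th dose, 4 doses have been given. Superposition: Cmin = C₀·(f + f² + … + f^4).
≈ 29.855 × (0.4510 + 0.2034 + 0.0917 + 0.0414) ≈ 29.855 × 0.7875 ≈ 23.511 mg/L.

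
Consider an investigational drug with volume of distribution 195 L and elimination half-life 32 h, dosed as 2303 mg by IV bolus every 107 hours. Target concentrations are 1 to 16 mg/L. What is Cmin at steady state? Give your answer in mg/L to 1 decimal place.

1.3 mg/L

τ/t½ = 107/32 ≈ 3.3438, so fraction remaining f = (1/2)^(107/32) ≈ 0.0985.
At steady state, accumulation factor R = 1/(1 − e^(−kτ)) ≈ 1.1093.
Single-dose peak C₀ = D/Vd = 2303/195 ≈ 11.810 mg/L.
Cmax,ss = C₀/(1 − f) ≈ 11.810/0.9015 ≈ 13.100 mg/L.
One interval later, Cmin,ss = Cmax,ss·e^(−kτ) ≈ 13.100 × 0.0985 ≈ 1.290 mg/L.
Trough 1.3 mg/L vs MEC 1 mg/L: adequate.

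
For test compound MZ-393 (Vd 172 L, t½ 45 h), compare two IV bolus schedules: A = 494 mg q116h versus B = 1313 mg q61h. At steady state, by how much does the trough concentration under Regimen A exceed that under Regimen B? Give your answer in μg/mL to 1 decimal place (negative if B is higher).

Regimen A: f = (1/2)^(116/45) ≈ 0.1675; Cmin,ss = (494/172)·f/(1−f) ≈ 0.578 μg/mL.
Regimen B: f = (1/2)^(61/45) ≈ 0.3908; Cmin,ss = (1313/172)·f/(1−f) ≈ 4.897 μg/mL.
Difference ≈ 0.578 − 4.897 ≈ -4.319 μg/mL.

-4.3 μg/mL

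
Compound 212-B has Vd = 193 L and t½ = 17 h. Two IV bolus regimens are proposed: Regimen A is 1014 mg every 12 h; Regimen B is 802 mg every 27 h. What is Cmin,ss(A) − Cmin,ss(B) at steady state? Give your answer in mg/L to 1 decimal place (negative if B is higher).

6.3 mg/L

Regimen A: f = (1/2)^(12/17) ≈ 0.6131; Cmin,ss = (1014/193)·f/(1−f) ≈ 8.326 mg/L.
Regimen B: f = (1/2)^(27/17) ≈ 0.3326; Cmin,ss = (802/193)·f/(1−f) ≈ 2.071 mg/L.
Difference ≈ 8.326 − 2.071 ≈ 6.255 mg/L.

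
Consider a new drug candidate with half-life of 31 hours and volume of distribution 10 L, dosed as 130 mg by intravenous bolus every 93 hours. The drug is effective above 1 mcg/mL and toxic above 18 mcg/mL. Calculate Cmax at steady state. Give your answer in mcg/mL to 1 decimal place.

14.9 mcg/mL

The dosing interval is 3 half-lives, so f = 2^(−3) = 0.125.
At steady state, R = 1/(1 − 0.125) = 8/7.
Single-dose peak C₀ = D/Vd = 130/10 = 13 mcg/mL.
Steady-state peak Cmax,ss = C₀·R = 13 × 8/7 ≈ 14.857 mcg/mL.
Peak 14.9 mcg/mL vs MTC 18 mcg/mL: below toxic threshold.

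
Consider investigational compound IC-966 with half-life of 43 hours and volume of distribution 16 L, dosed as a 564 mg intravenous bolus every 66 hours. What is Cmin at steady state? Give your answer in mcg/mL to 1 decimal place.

18.6 mcg/mL

Over one 66-h interval, 66/43 ≈ 1.5349 half-lives elapse, leaving f ≈ 0.3451 of each dose.
At steady state, accumulation factor R = 1/(1 − e^(−kτ)) ≈ 1.5270.
Single-dose peak C₀ = D/Vd = 564/16 ≈ 35.250 mcg/mL.
Cmax,ss = C₀/(1 − f) ≈ 35.250/0.6549 ≈ 53.825 mcg/mL.
One interval later, Cmin,ss = Cmax,ss·e^(−kτ) ≈ 53.825 × 0.3451 ≈ 18.575 mcg/mL.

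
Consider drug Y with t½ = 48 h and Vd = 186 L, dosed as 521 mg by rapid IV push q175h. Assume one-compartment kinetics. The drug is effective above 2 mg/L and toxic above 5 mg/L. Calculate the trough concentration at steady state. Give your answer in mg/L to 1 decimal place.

Over one 175-h interval, 175/48 ≈ 3.6458 half-lives elapse, leaving f ≈ 0.0799 of each dose.
Accumulation ratio R = 1/(1 − f) ≈ 1/0.9201 ≈ 1.0868.
Single-dose peak C₀ = D/Vd = 521/186 ≈ 2.801 mg/L.
Steady-state peak Cmax,ss = C₀·R ≈ 2.801 × 1.0868 ≈ 3.044 mg/L.
Steady-state trough Cmin,ss = Cmax,ss·f ≈ 3.044 × 0.0799 ≈ 0.243 mg/L.
Trough 0.2 mg/L vs MEC 2 mg/L: subtherapeutic.

0.2 mg/L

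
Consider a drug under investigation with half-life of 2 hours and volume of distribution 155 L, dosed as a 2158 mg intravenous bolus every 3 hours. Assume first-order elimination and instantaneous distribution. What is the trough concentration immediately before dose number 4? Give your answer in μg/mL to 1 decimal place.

f = (1/2)^(τ/t½) = (1/2)^(3/2) ≈ 0.3536.
C₀ = D/Vd = 2158/155 ≈ 13.923 μg/mL.
Before the 4th dose, 3 doses have been given. Superposition: Cmin = C₀·(f + f² + … + f^3).
≈ 13.923 × (0.3536 + 0.1250 + 0.0442) ≈ 13.923 × 0.5228 ≈ 7.279 μg/mL.

7.3 μg/mL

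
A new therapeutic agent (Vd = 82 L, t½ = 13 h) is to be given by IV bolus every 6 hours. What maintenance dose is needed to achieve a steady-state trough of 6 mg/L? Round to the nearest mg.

τ/t½ = 6/13 ≈ 0.46154, so f = (1/2)^(6/13) ≈ 0.726211.
Cmin,ss = (D/Vd)·f/(1−f), so D = Cmin,ss·Vd·(1−f)/f.
D = 6 × 82 × (1−f)/f ≈ 6 × 82 × 0.37701 ≈ 185.49 mg.

185 mg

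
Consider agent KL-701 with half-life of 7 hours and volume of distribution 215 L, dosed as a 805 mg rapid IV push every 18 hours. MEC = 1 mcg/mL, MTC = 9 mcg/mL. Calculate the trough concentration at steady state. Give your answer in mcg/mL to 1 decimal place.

0.8 mcg/mL

k = ln2/t½ = ln2/7 ≈ 0.099021 h⁻¹; fraction remaining f = e^(−kτ) = e^(−0.099021×18) ≈ 0.1682.
At steady state, accumulation factor R = 1/(1 − e^(−kτ)) ≈ 1.2022.
Single-dose peak C₀ = D/Vd = 805/215 ≈ 3.744 mcg/mL.
Steady-state peak Cmax,ss = C₀·R ≈ 3.744 × 1.2022 ≈ 4.501 mcg/mL.
Steady-state trough Cmin,ss = Cmax,ss·f ≈ 4.501 × 0.1682 ≈ 0.757 mcg/mL.
Trough 0.8 mcg/mL vs MEC 1 mcg/mL: subtherapeutic.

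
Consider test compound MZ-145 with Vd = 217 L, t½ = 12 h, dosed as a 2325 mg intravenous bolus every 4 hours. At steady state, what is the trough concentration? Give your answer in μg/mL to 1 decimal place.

41.2 μg/mL

Over one 4-h interval, 4/12 ≈ 0.33333 half-lives elapse, leaving f ≈ 0.7937 of each dose.
Accumulation ratio R = 1/(1 − f) ≈ 1/0.2063 ≈ 4.8473.
Each bolus raises the concentration by D/Vd = 2325/217 ≈ 10.714 μg/mL.
Steady-state peak Cmax,ss = C₀·R ≈ 10.714 × 4.8473 ≈ 51.934 μg/mL.
One interval later, Cmin,ss = Cmax,ss·e^(−kτ) ≈ 51.934 × 0.7937 ≈ 41.220 μg/mL.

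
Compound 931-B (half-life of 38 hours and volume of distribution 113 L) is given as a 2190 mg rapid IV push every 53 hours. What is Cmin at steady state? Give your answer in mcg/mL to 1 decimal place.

11.9 mcg/mL

τ/t½ = 53/38 ≈ 1.3947, so fraction remaining f = (1/2)^(53/38) ≈ 0.3803.
Each bolus raises the concentration by D/Vd = 2190/113 ≈ 19.381 mcg/mL.
Steady-state trough Cmin,ss = C₀·f/(1−f) ≈ 19.381 × 0.3803/0.6197 ≈ 11.894 mcg/mL.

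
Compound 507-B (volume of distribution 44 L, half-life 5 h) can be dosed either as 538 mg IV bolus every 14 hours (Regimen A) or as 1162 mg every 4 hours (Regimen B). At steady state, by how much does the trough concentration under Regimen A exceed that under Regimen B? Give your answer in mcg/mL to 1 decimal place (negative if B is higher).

Regimen A: f = (1/2)^(14/5) ≈ 0.1436; Cmin,ss = (538/44)·f/(1−f) ≈ 2.050 mcg/mL.
Regimen B: f = (1/2)^(4/5) ≈ 0.5743; Cmin,ss = (1162/44)·f/(1−f) ≈ 35.628 mcg/mL.
Difference ≈ 2.050 − 35.628 ≈ -33.578 mcg/mL.

-33.6 mcg/mL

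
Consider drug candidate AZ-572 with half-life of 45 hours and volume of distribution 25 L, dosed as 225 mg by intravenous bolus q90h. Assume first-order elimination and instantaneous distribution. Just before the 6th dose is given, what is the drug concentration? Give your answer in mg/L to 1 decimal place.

3.0 mg/L

f = (1/2)^(τ/t½) = (1/2)^(90/45) ≈ 0.2500.
C₀ = D/Vd = 225/25 ≈ 9.000 mg/L.
Before the 6th dose, 5 doses have been given. Superposition: Cmin = C₀·(f + f² + … + f^5).
≈ 9.000 × (0.2500 + 0.0625 + 0.0156 + 0.0039 + 0.0010) ≈ 9.000 × 0.3330 ≈ 2.997 mg/L.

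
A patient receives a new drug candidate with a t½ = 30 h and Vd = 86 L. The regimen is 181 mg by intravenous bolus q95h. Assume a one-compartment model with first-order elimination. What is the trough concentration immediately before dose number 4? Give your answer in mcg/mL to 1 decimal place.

0.3 mcg/mL

f = (1/2)^(τ/t½) = (1/2)^(95/30) ≈ 0.1114.
C₀ = D/Vd = 181/86 ≈ 2.105 mcg/mL.
Before the 4th dose, 3 doses have been given. Superposition: Cmin = C₀·(f + f² + … + f^3).
≈ 2.105 × (0.1114 + 0.0124 + 0.0014) ≈ 2.105 × 0.1252 ≈ 0.264 mcg/mL.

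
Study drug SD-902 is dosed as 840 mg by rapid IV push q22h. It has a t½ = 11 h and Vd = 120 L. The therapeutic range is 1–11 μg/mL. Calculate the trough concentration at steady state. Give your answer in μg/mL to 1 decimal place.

The dosing interval is 2 half-lives, so f = 2^(−2) = 0.25.
At steady state, R = 1/(1 − 0.25) = 4/3.
Single-dose peak C₀ = D/Vd = 840/120 = 7 μg/mL.
Steady-state peak Cmax,ss = C₀·R = 7 × 4/3 ≈ 9.333 μg/mL.
Steady-state trough Cmin,ss = Cmax,ss·f ≈ 9.333 × 0.25 ≈ 2.333 μg/mL.
Trough 2.3 μg/mL vs MEC 1 μg/mL: adequate.

2.3 μg/mL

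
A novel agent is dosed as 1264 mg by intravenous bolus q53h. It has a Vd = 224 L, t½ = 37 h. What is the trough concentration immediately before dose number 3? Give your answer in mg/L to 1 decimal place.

f = (1/2)^(τ/t½) = (1/2)^(53/37) ≈ 0.3705.
C₀ = D/Vd = 1264/224 ≈ 5.643 mg/L.
Before the 3rd dose, 2 doses have been given. Superposition: Cmin = C₀·(f + f²).
≈ 5.643 × (0.3705 + 0.1373) ≈ 5.643 × 0.5078 ≈ 2.866 mg/L.

2.9 mg/L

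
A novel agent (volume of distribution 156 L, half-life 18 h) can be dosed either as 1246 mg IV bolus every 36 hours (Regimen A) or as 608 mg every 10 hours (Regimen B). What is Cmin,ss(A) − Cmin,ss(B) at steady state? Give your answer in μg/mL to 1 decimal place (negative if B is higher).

Regimen A: f = (1/2)^(36/18) ≈ 0.2500; Cmin,ss = (1246/156)·f/(1−f) ≈ 2.662 μg/mL.
Regimen B: f = (1/2)^(10/18) ≈ 0.6804; Cmin,ss = (608/156)·f/(1−f) ≈ 8.297 μg/mL.
Difference ≈ 2.662 − 8.297 ≈ -5.635 μg/mL.

-5.6 μg/mL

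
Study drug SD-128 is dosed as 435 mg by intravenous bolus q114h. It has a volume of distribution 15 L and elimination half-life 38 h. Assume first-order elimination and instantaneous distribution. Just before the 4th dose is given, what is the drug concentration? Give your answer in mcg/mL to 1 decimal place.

4.1 mcg/mL

f = (1/2)^(τ/t½) = (1/2)^(114/38) ≈ 0.1250.
C₀ = D/Vd = 435/15 ≈ 29.000 mcg/mL.
Before the 4th dose, 3 doses have been given. Superposition: Cmin = C₀·(f + f² + … + f^3).
≈ 29.000 × (0.1250 + 0.0156 + 0.0020) ≈ 29.000 × 0.1426 ≈ 4.135 mcg/mL.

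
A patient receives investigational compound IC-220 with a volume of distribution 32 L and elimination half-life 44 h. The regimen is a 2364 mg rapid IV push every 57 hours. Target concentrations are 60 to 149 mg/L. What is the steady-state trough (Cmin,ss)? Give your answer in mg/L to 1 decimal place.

Over one 57-h interval, 57/44 ≈ 1.2955 half-lives elapse, leaving f ≈ 0.4074 of each dose.
At steady state, accumulation factor R = 1/(1 − e^(−kτ)) ≈ 1.6875.
Each bolus raises the concentration by D/Vd = 2364/32 ≈ 73.875 mg/L.
Cmax,ss = C₀/(1 − f) ≈ 73.875/0.5926 ≈ 124.663 mg/L.
Steady-state trough Cmin,ss = Cmax,ss·f ≈ 124.663 × 0.4074 ≈ 50.788 mg/L.
Trough 50.8 mg/L vs MEC 60 mg/L: subtherapeutic.

50.8 mg/L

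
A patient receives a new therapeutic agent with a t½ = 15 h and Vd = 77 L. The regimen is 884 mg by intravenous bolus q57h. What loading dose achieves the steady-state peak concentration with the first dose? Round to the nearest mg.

f = (1/2)^(57/15) ≈ 0.071794; accumulation ratio R = 1/(1−f) ≈ 1.07735.
Loading dose to hit Cmax,ss on first dose: D_load = D_maint·R ≈ 884 × 1.07735 ≈ 952.38 mg.

952 mg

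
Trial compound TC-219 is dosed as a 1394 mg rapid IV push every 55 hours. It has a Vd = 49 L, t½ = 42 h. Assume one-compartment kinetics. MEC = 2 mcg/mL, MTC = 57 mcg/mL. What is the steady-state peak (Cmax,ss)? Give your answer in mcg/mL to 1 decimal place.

47.7 mcg/mL

τ/t½ = 55/42 ≈ 1.3095, so fraction remaining f = (1/2)^(55/42) ≈ 0.4035.
At steady state, accumulation factor R = 1/(1 − e^(−kτ)) ≈ 1.6764.
Each bolus raises the concentration by D/Vd = 1394/49 ≈ 28.449 mcg/mL.
Steady-state peak Cmax,ss = C₀·R ≈ 28.449 × 1.6764 ≈ 47.692 mcg/mL.
Peak 47.7 mcg/mL vs MTC 57 mcg/mL: below toxic threshold.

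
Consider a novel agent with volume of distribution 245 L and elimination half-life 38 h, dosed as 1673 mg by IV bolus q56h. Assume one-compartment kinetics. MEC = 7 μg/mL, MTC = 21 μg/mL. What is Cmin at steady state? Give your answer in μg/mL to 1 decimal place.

τ/t½ = 56/38 ≈ 1.4737, so fraction remaining f = (1/2)^(56/38) ≈ 0.3601.
Accumulation ratio R = 1/(1 − f) ≈ 1/0.6399 ≈ 1.5627.
Each bolus raises the concentration by D/Vd = 1673/245 ≈ 6.829 μg/mL.
Cmax,ss = C₀/(1 − f) ≈ 6.829/0.6399 ≈ 10.672 μg/mL.
Steady-state trough Cmin,ss = Cmax,ss·f ≈ 10.672 × 0.3601 ≈ 3.843 μg/mL.
Trough 3.8 μg/mL vs MEC 7 μg/mL: subtherapeutic.

3.8 μg/mL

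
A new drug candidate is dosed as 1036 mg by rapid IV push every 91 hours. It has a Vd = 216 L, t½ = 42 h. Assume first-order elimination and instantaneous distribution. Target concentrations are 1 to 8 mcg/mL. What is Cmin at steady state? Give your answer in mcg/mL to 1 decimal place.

1.4 mcg/mL

Over one 91-h interval, 91/42 ≈ 2.1667 half-lives elapse, leaving f ≈ 0.2227 of each dose.
Each bolus raises the concentration by D/Vd = 1036/216 ≈ 4.796 mcg/mL.
Steady-state trough Cmin,ss = C₀·f/(1−f) ≈ 4.796 × 0.2227/0.7773 ≈ 1.374 mcg/mL.
Trough 1.4 mcg/mL vs MEC 1 mcg/mL: adequate.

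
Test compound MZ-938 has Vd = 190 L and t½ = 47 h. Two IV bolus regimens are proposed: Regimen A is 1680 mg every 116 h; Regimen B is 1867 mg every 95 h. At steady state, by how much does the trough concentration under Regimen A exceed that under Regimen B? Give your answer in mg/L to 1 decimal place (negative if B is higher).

-1.3 mg/L

Regimen A: f = (1/2)^(116/47) ≈ 0.1807; Cmin,ss = (1680/190)·f/(1−f) ≈ 1.950 mg/L.
Regimen B: f = (1/2)^(95/47) ≈ 0.2463; Cmin,ss = (1867/190)·f/(1−f) ≈ 3.211 mg/L.
Difference ≈ 1.950 − 3.211 ≈ -1.261 mg/L.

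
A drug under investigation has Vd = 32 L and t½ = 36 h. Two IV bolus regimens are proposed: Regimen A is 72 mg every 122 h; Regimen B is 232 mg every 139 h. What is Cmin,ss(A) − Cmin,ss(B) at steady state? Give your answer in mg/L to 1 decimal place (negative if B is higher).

-0.3 mg/L

Regimen A: f = (1/2)^(122/36) ≈ 0.0955; Cmin,ss = (72/32)·f/(1−f) ≈ 0.238 mg/L.
Regimen B: f = (1/2)^(139/36) ≈ 0.0688; Cmin,ss = (232/32)·f/(1−f) ≈ 0.536 mg/L.
Difference ≈ 0.238 − 0.536 ≈ -0.298 mg/L.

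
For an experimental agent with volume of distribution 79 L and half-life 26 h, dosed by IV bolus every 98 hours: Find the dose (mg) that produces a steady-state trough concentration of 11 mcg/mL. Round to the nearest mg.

τ/t½ = 98/26 ≈ 3.7692, so f = (1/2)^(98/26) ≈ 0.073341.
Cmin,ss = (D/Vd)·f/(1−f), so D = Cmin,ss·Vd·(1−f)/f.
D = 11 × 79 × (1−f)/f ≈ 11 × 79 × 12.63494 ≈ 10979.76 mg.

10980 mg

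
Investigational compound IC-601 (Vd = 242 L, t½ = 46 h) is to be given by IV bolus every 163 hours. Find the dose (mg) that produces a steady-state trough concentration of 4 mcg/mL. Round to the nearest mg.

10319 mg

τ/t½ = 163/46 ≈ 3.5435, so f = (1/2)^(163/46) ≈ 0.085764.
Cmin,ss = (D/Vd)·f/(1−f), so D = Cmin,ss·Vd·(1−f)/f.
D = 4 × 242 × (1−f)/f ≈ 4 × 242 × 10.65990 ≈ 10318.78 mg.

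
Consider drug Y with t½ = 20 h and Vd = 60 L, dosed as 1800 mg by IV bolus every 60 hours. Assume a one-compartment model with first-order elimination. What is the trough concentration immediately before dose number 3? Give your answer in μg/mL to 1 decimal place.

4.2 μg/mL

f = (1/2)^(τ/t½) = (1/2)^(60/20) ≈ 0.1250.
C₀ = D/Vd = 1800/60 ≈ 30.000 μg/mL.
Before the 3rd dose, 2 doses have been given. Superposition: Cmin = C₀·(f + f²).
≈ 30.000 × (0.1250 + 0.0156) ≈ 30.000 × 0.1406 ≈ 4.218 μg/mL.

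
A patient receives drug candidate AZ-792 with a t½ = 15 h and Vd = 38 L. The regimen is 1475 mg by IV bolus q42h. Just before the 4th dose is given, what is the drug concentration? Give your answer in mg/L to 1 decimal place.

f = (1/2)^(τ/t½) = (1/2)^(42/15) ≈ 0.1436.
C₀ = D/Vd = 1475/38 ≈ 38.816 mg/L.
Before the 4th dose, 3 doses have been given. Superposition: Cmin = C₀·(f + f² + … + f^3).
≈ 38.816 × (0.1436 + 0.0206 + 0.0030) ≈ 38.816 × 0.1672 ≈ 6.490 mg/L.

6.5 mg/L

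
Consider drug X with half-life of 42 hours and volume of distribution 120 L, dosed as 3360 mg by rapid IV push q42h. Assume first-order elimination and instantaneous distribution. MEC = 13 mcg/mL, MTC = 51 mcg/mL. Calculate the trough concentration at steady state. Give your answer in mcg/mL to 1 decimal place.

28.0 mcg/mL

τ = 42 h = 1 half-life, so f = (1/2)^1 = 0.5.
At steady state, R = 1/(1 − 0.5) = 2/1.
Single-dose peak C₀ = D/Vd = 3360/120 = 28 mcg/mL.
Steady-state peak Cmax,ss = C₀·R = 28 × 2/1 ≈ 56.000 mcg/mL.
Steady-state trough Cmin,ss = Cmax,ss·f ≈ 56.000 × 0.5 ≈ 28.000 mcg/mL.
Trough 28.0 mcg/mL vs MEC 13 mcg/mL: adequate.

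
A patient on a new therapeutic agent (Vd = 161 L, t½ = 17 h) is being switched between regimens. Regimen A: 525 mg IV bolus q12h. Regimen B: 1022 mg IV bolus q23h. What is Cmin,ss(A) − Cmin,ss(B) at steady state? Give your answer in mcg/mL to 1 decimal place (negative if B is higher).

1.1 mcg/mL

Regimen A: f = (1/2)^(12/17) ≈ 0.6131; Cmin,ss = (525/161)·f/(1−f) ≈ 5.167 mcg/mL.
Regimen B: f = (1/2)^(23/17) ≈ 0.3915; Cmin,ss = (1022/161)·f/(1−f) ≈ 4.084 mcg/mL.
Difference ≈ 5.167 − 4.084 ≈ 1.083 mcg/mL.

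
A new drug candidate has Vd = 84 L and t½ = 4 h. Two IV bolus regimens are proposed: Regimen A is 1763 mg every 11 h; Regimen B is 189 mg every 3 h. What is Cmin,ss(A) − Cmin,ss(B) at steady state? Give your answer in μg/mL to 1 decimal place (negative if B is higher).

0.4 μg/mL

Regimen A: f = (1/2)^(11/4) ≈ 0.1487; Cmin,ss = (1763/84)·f/(1−f) ≈ 3.666 μg/mL.
Regimen B: f = (1/2)^(3/4) ≈ 0.5946; Cmin,ss = (189/84)·f/(1−f) ≈ 3.300 μg/mL.
Difference ≈ 3.666 − 3.300 ≈ 0.366 μg/mL.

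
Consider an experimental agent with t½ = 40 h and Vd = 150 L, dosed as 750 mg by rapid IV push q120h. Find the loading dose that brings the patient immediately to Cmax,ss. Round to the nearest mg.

857 mg

f = (1/2)^(120/40) ≈ 0.125000; accumulation ratio R = 1/(1−f) ≈ 1.14286.
Loading dose to hit Cmax,ss on first dose: D_load = D_maint·R ≈ 750 × 1.14286 ≈ 857.14 mg.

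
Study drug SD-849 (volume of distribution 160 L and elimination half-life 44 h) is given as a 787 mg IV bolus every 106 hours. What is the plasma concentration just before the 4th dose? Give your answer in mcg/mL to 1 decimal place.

f = (1/2)^(τ/t½) = (1/2)^(106/44) ≈ 0.1883.
C₀ = D/Vd = 787/160 ≈ 4.919 mcg/mL.
Before the 4th dose, 3 doses have been given. Superposition: Cmin = C₀·(f + f² + … + f^3).
≈ 4.919 × (0.1883 + 0.0355 + 0.0067) ≈ 4.919 × 0.2305 ≈ 1.134 mcg/mL.

1.1 mcg/mL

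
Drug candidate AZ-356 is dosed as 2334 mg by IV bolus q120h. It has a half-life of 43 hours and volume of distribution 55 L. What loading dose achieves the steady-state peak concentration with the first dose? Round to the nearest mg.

f = (1/2)^(120/43) ≈ 0.144516; accumulation ratio R = 1/(1−f) ≈ 1.16893.
Loading dose to hit Cmax,ss on first dose: D_load = D_maint·R ≈ 2334 × 1.16893 ≈ 2728.28 mg.

2728 mg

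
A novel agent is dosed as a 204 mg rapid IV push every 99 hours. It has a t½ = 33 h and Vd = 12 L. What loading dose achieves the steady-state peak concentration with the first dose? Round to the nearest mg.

233 mg

f = (1/2)^(99/33) ≈ 0.125000; accumulation ratio R = 1/(1−f) ≈ 1.14286.
Loading dose to hit Cmax,ss on first dose: D_load = D_maint·R ≈ 204 × 1.14286 ≈ 233.14 mg.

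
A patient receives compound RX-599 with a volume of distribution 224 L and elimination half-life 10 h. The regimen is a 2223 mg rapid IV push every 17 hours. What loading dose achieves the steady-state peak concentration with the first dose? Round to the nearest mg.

f = (1/2)^(17/10) ≈ 0.307786; accumulation ratio R = 1/(1−f) ≈ 1.44464.
Loading dose to hit Cmax,ss on first dose: D_load = D_maint·R ≈ 2223 × 1.44464 ≈ 3211.43 mg.

3211 mg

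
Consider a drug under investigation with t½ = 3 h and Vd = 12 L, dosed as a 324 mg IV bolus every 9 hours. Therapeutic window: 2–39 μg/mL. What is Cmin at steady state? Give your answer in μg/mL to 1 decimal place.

3.9 μg/mL

The dosing interval is 3 half-lives, so f = 2^(−3) = 0.125.
Accumulation ratio R = 1/(1 − f) = 1/0.875 = 8/7.
Single-dose peak C₀ = D/Vd = 324/12 = 27 μg/mL.
Steady-state peak Cmax,ss = C₀·R = 27 × 8/7 ≈ 30.857 μg/mL.
Steady-state trough Cmin,ss = Cmax,ss·f ≈ 30.857 × 0.125 ≈ 3.857 μg/mL.
Trough 3.9 μg/mL vs MEC 2 μg/mL: adequate.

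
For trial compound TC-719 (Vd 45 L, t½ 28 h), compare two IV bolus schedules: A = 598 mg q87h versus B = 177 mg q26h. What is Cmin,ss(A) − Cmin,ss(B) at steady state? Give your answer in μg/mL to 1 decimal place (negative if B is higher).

Regimen A: f = (1/2)^(87/28) ≈ 0.1161; Cmin,ss = (598/45)·f/(1−f) ≈ 1.745 μg/mL.
Regimen B: f = (1/2)^(26/28) ≈ 0.5254; Cmin,ss = (177/45)·f/(1−f) ≈ 4.354 μg/mL.
Difference ≈ 1.745 − 4.354 ≈ -2.609 μg/mL.

-2.6 μg/mL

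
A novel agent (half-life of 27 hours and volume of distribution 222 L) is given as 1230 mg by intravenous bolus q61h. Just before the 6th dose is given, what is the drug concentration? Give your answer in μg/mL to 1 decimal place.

1.5 μg/mL

f = (1/2)^(τ/t½) = (1/2)^(61/27) ≈ 0.2089.
C₀ = D/Vd = 1230/222 ≈ 5.541 μg/mL.
Before the 6th dose, 5 doses have been given. Superposition: Cmin = C₀·(f + f² + … + f^5).
≈ 5.541 × (0.2089 + 0.0436 + 0.0091 + 0.0019 + 0.0004) ≈ 5.541 × 0.2639 ≈ 1.462 μg/mL.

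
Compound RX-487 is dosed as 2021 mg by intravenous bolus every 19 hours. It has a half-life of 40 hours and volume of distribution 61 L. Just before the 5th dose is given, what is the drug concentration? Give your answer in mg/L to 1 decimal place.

f = (1/2)^(τ/t½) = (1/2)^(19/40) ≈ 0.7195.
C₀ = D/Vd = 2021/61 ≈ 33.131 mg/L.
Before the 5th dose, 4 doses have been given. Superposition: Cmin = C₀·(f + f² + … + f^4).
≈ 33.131 × (0.7195 + 0.5177 + 0.3725 + 0.2680) ≈ 33.131 × 1.8777 ≈ 62.210 mg/L.

62.2 mg/L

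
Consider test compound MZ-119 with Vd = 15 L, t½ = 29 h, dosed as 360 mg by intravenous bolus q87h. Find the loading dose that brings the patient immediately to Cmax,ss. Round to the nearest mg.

f = (1/2)^(87/29) ≈ 0.125000; accumulation ratio R = 1/(1−f) ≈ 1.14286.
Loading dose to hit Cmax,ss on first dose: D_load = D_maint·R ≈ 360 × 1.14286 ≈ 411.43 mg.

411 mg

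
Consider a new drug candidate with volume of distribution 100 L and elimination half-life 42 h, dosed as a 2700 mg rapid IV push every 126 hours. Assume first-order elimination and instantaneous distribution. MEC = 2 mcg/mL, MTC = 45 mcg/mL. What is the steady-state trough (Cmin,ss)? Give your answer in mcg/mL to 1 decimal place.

τ = 126 h = 3 half-lives, so f = (1/2)^3 = 0.125.
At steady state, R = 1/(1 − 0.125) = 8/7.
Single-dose peak C₀ = D/Vd = 2700/100 = 27 mcg/mL.
Steady-state peak Cmax,ss = C₀·R = 27 × 8/7 ≈ 30.857 mcg/mL.
Steady-state trough Cmin,ss = Cmax,ss·f ≈ 30.857 × 0.125 ≈ 3.857 mcg/mL.
Trough 3.9 mcg/mL vs MEC 2 mcg/mL: adequate.

3.9 mcg/mL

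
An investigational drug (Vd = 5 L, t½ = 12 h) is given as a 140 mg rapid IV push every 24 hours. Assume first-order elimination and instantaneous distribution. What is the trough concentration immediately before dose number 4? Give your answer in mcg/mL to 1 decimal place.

9.2 mcg/mL

f = (1/2)^(τ/t½) = (1/2)^(24/12) ≈ 0.2500.
C₀ = D/Vd = 140/5 ≈ 28.000 mcg/mL.
Before the 4th dose, 3 doses have been given. Superposition: Cmin = C₀·(f + f² + … + f^3).
≈ 28.000 × (0.2500 + 0.0625 + 0.0156) ≈ 28.000 × 0.3281 ≈ 9.187 mcg/mL.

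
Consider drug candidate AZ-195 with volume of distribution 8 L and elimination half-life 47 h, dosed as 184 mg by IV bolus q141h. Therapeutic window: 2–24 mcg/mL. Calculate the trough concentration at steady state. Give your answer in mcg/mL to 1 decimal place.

3.3 mcg/mL

τ = 141 h = 3 half-lives, so f = (1/2)^3 = 0.125.
At steady state, R = 1/(1 − 0.125) = 8/7.
Single-dose peak C₀ = D/Vd = 184/8 = 23 mcg/mL.
Steady-state peak Cmax,ss = C₀·R = 23 × 8/7 ≈ 26.286 mcg/mL.
Steady-state trough Cmin,ss = Cmax,ss·f ≈ 26.286 × 0.125 ≈ 3.286 mcg/mL.
Trough 3.3 mcg/mL vs MEC 2 mcg/mL: adequate.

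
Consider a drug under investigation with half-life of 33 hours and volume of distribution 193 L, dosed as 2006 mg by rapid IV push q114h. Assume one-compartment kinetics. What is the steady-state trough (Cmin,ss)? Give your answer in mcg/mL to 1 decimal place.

1.0 mcg/mL

Over one 114-h interval, 114/33 ≈ 3.4545 half-lives elapse, leaving f ≈ 0.0912 of each dose.
Each bolus raises the concentration by D/Vd = 2006/193 ≈ 10.394 mcg/mL.
Steady-state trough Cmin,ss = C₀·f/(1−f) ≈ 10.394 × 0.0912/0.9088 ≈ 1.043 mcg/mL.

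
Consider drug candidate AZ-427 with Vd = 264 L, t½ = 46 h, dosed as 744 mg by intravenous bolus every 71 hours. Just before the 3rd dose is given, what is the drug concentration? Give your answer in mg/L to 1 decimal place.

f = (1/2)^(τ/t½) = (1/2)^(71/46) ≈ 0.3431.
C₀ = D/Vd = 744/264 ≈ 2.818 mg/L.
Before the 3rd dose, 2 doses have been given. Superposition: Cmin = C₀·(f + f²).
≈ 2.818 × (0.3431 + 0.1177) ≈ 2.818 × 0.4608 ≈ 1.299 mg/L.

1.3 mg/L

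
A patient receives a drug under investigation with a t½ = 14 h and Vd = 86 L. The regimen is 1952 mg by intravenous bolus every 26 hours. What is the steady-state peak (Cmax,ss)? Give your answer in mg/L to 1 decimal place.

31.4 mg/L

Over one 26-h interval, 26/14 ≈ 1.8571 half-lives elapse, leaving f ≈ 0.2760 of each dose.
Accumulation ratio R = 1/(1 − f) ≈ 1/0.7240 ≈ 1.3812.
Each bolus raises the concentration by D/Vd = 1952/86 ≈ 22.698 mg/L.
Cmax,ss = C₀/(1 − f) ≈ 22.698/0.7240 ≈ 31.351 mg/L.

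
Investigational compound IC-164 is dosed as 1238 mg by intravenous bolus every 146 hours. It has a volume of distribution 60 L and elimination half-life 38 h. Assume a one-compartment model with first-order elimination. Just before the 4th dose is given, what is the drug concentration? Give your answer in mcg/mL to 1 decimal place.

f = (1/2)^(τ/t½) = (1/2)^(146/38) ≈ 0.0697.
C₀ = D/Vd = 1238/60 ≈ 20.633 mcg/mL.
Before the 4th dose, 3 doses have been given. Superposition: Cmin = C₀·(f + f² + … + f^3).
≈ 20.633 × (0.0697 + 0.0049 + 0.0003) ≈ 20.633 × 0.0749 ≈ 1.545 mcg/mL.

1.5 mcg/mL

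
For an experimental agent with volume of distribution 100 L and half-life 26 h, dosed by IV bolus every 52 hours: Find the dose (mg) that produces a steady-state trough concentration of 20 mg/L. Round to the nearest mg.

6000 mg

τ/t½ = 52/26 ≈ 2, so f = (1/2)^(52/26) ≈ 0.250000.
Cmin,ss = (D/Vd)·f/(1−f), so D = Cmin,ss·Vd·(1−f)/f.
D = 20 × 100 × (1−f)/f ≈ 20 × 100 × 3.00000 ≈ 6000.00 mg.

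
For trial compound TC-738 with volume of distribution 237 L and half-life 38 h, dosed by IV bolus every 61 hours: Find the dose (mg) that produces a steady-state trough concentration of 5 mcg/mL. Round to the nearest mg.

τ/t½ = 61/38 ≈ 1.6053, so f = (1/2)^(61/38) ≈ 0.328676.
Cmin,ss = (D/Vd)·f/(1−f), so D = Cmin,ss·Vd·(1−f)/f.
D = 5 × 237 × (1−f)/f ≈ 5 × 237 × 2.04251 ≈ 2420.37 mg.

2420 mg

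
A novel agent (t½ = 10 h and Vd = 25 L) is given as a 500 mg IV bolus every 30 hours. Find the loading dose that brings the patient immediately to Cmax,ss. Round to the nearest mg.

f = (1/2)^(30/10) ≈ 0.125000; accumulation ratio R = 1/(1−f) ≈ 1.14286.
Loading dose to hit Cmax,ss on first dose: D_load = D_maint·R ≈ 500 × 1.14286 ≈ 571.43 mg.

571 mg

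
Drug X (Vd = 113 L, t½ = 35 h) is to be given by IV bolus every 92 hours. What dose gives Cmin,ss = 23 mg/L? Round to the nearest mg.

13474 mg

τ/t½ = 92/35 ≈ 2.6286, so f = (1/2)^(92/35) ≈ 0.161704.
Cmin,ss = (D/Vd)·f/(1−f), so D = Cmin,ss·Vd·(1−f)/f.
D = 23 × 113 × (1−f)/f ≈ 23 × 113 × 5.18414 ≈ 13473.58 mg.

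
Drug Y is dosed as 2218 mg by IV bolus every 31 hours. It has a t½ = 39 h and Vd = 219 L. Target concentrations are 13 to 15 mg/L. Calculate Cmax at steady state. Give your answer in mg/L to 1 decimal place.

23.9 mg/L

Over one 31-h interval, 31/39 ≈ 0.79487 half-lives elapse, leaving f ≈ 0.5764 of each dose.
Accumulation ratio R = 1/(1 − f) ≈ 1/0.4236 ≈ 2.3607.
Each bolus raises the concentration by D/Vd = 2218/219 ≈ 10.128 mg/L.
Steady-state peak Cmax,ss = C₀·R ≈ 10.128 × 2.3607 ≈ 23.909 mg/L.
Peak 23.9 mg/L vs MTC 15 mg/L: exceeds toxic threshold.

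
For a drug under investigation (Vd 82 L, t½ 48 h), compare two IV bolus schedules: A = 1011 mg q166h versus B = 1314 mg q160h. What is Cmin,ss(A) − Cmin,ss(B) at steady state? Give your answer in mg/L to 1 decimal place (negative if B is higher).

Regimen A: f = (1/2)^(166/48) ≈ 0.0910; Cmin,ss = (1011/82)·f/(1−f) ≈ 1.234 mg/L.
Regimen B: f = (1/2)^(160/48) ≈ 0.0992; Cmin,ss = (1314/82)·f/(1−f) ≈ 1.765 mg/L.
Difference ≈ 1.234 − 1.765 ≈ -0.531 mg/L.

-0.5 mg/L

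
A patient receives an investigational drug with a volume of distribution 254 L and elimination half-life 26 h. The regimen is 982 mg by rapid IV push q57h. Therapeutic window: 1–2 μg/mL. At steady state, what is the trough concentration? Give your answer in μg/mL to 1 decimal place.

1.1 μg/mL

τ/t½ = 57/26 ≈ 2.1923, so fraction remaining f = (1/2)^(57/26) ≈ 0.2188.
At steady state, accumulation factor R = 1/(1 − e^(−kτ)) ≈ 1.2801.
Single-dose peak C₀ = D/Vd = 982/254 ≈ 3.866 μg/mL.
Steady-state peak Cmax,ss = C₀·R ≈ 3.866 × 1.2801 ≈ 4.949 μg/mL.
One interval later, Cmin,ss = Cmax,ss·e^(−kτ) ≈ 4.949 × 0.2188 ≈ 1.083 μg/mL.
Trough 1.1 μg/mL vs MEC 1 μg/mL: adequate.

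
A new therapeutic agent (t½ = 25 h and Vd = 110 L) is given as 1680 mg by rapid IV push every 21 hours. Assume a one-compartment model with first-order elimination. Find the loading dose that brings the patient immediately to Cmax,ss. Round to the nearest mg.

f = (1/2)^(21/25) ≈ 0.558644; accumulation ratio R = 1/(1−f) ≈ 2.26574.
Loading dose to hit Cmax,ss on first dose: D_load = D_maint·R ≈ 1680 × 2.26574 ≈ 3806.44 mg.

3806 mg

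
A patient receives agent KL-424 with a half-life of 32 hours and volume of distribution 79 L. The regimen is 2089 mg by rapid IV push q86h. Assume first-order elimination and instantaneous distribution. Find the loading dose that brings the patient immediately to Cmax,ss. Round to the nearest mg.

f = (1/2)^(86/32) ≈ 0.155232; accumulation ratio R = 1/(1−f) ≈ 1.18376.
Loading dose to hit Cmax,ss on first dose: D_load = D_maint·R ≈ 2089 × 1.18376 ≈ 2472.87 mg.

2473 mg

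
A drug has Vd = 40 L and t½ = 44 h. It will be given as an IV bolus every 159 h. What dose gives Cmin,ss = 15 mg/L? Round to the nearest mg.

6745 mg

τ/t½ = 159/44 ≈ 3.6136, so f = (1/2)^(159/44) ≈ 0.081693.
Cmin,ss = (D/Vd)·f/(1−f), so D = Cmin,ss·Vd·(1−f)/f.
D = 15 × 40 × (1−f)/f ≈ 15 × 40 × 11.24095 ≈ 6744.57 mg.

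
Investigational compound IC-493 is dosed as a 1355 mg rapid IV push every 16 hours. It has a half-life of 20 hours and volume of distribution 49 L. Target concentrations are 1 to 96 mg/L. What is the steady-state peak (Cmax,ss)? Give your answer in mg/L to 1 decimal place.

65.0 mg/L

τ/t½ = 16/20 ≈ 0.8, so fraction remaining f = (1/2)^(16/20) ≈ 0.5743.
Accumulation ratio R = 1/(1 − f) ≈ 1/0.4257 ≈ 2.3491.
Single-dose peak C₀ = D/Vd = 1355/49 ≈ 27.653 mg/L.
Steady-state peak Cmax,ss = C₀·R ≈ 27.653 × 2.3491 ≈ 64.960 mg/L.
Peak 65.0 mg/L vs MTC 96 mg/L: below toxic threshold.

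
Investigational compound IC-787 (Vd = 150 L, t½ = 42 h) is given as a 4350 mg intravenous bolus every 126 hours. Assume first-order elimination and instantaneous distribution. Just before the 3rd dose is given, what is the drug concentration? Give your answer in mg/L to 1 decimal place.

4.1 mg/L

f = (1/2)^(τ/t½) = (1/2)^(126/42) ≈ 0.1250.
C₀ = D/Vd = 4350/150 ≈ 29.000 mg/L.
Before the 3rd dose, 2 doses have been given. Superposition: Cmin = C₀·(f + f²).
≈ 29.000 × (0.1250 + 0.0156) ≈ 29.000 × 0.1406 ≈ 4.077 mg/L.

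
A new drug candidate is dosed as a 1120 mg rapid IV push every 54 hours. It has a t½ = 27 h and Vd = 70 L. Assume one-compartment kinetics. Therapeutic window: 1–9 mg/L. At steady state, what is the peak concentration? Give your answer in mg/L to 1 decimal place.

21.3 mg/L

The dosing interval is 2 half-lives, so f = 2^(−2) = 0.25.
At steady state, R = 1/(1 − 0.25) = 4/3.
Single-dose peak C₀ = D/Vd = 1120/70 = 16 mg/L.
Steady-state peak Cmax,ss = C₀·R = 16 × 4/3 ≈ 21.333 mg/L.
Peak 21.3 mg/L vs MTC 9 mg/L: exceeds toxic threshold.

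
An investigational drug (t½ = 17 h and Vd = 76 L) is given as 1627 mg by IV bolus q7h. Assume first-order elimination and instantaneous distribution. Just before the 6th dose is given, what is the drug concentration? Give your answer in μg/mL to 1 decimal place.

f = (1/2)^(τ/t½) = (1/2)^(7/17) ≈ 0.7517.
C₀ = D/Vd = 1627/76 ≈ 21.408 μg/mL.
Before the 6th dose, 5 doses have been given. Superposition: Cmin = C₀·(f + f² + … + f^5).
≈ 21.408 × (0.7517 + 0.5651 + 0.4248 + 0.3193 + 0.2400) ≈ 21.408 × 2.3009 ≈ 49.258 μg/mL.

49.3 μg/mL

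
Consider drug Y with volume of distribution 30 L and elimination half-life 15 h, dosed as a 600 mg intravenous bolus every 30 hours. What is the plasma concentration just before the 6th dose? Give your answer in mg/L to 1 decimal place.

f = (1/2)^(τ/t½) = (1/2)^(30/15) ≈ 0.2500.
C₀ = D/Vd = 600/30 ≈ 20.000 mg/L.
Before the 6th dose, 5 doses have been given. Superposition: Cmin = C₀·(f + f² + … + f^5).
≈ 20.000 × (0.2500 + 0.0625 + 0.0156 + 0.0039 + 0.0010) ≈ 20.000 × 0.3330 ≈ 6.660 mg/L.

6.7 mg/L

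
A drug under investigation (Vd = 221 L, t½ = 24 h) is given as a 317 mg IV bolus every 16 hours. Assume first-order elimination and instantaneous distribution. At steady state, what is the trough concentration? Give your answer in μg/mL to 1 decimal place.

2.4 μg/mL

k = ln2/t½ = ln2/24 ≈ 0.028881 h⁻¹; fraction remaining f = e^(−kτ) = e^(−0.028881×16) ≈ 0.6300.
Accumulation ratio R = 1/(1 − f) ≈ 1/0.3700 ≈ 2.7027.
Single-dose peak C₀ = D/Vd = 317/221 ≈ 1.434 μg/mL.
Cmax,ss = C₀/(1 − f) ≈ 1.434/0.3700 ≈ 3.876 μg/mL.
Steady-state trough Cmin,ss = Cmax,ss·f ≈ 3.876 × 0.6300 ≈ 2.442 μg/mL.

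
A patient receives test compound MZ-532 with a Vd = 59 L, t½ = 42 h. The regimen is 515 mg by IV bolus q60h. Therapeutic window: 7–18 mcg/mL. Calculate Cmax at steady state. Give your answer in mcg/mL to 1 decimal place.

13.9 mcg/mL

k = ln2/t½ = ln2/42 ≈ 0.016504 h⁻¹; fraction remaining f = e^(−kτ) = e^(−0.016504×60) ≈ 0.3715.
At steady state, accumulation factor R = 1/(1 − e^(−kτ)) ≈ 1.5911.
Single-dose peak C₀ = D/Vd = 515/59 ≈ 8.729 mcg/mL.
Steady-state peak Cmax,ss = C₀·R ≈ 8.729 × 1.5911 ≈ 13.889 mcg/mL.
Peak 13.9 mcg/mL vs MTC 18 mcg/mL: below toxic threshold.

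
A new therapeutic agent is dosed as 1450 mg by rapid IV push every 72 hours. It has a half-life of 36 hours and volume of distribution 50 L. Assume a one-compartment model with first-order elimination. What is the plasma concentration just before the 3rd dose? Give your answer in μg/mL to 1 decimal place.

f = (1/2)^(τ/t½) = (1/2)^(72/36) ≈ 0.2500.
C₀ = D/Vd = 1450/50 ≈ 29.000 μg/mL.
Before the 3rd dose, 2 doses have been given. Superposition: Cmin = C₀·(f + f²).
≈ 29.000 × (0.2500 + 0.0625) ≈ 29.000 × 0.3125 ≈ 9.062 μg/mL.

9.1 μg/mL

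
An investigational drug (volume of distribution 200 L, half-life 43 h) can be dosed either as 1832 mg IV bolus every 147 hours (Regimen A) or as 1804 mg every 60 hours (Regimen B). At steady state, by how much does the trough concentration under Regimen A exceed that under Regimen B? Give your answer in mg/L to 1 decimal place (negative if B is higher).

Regimen A: f = (1/2)^(147/43) ≈ 0.0935; Cmin,ss = (1832/200)·f/(1−f) ≈ 0.945 mg/L.
Regimen B: f = (1/2)^(60/43) ≈ 0.3802; Cmin,ss = (1804/200)·f/(1−f) ≈ 5.533 mg/L.
Difference ≈ 0.945 − 5.533 ≈ -4.588 mg/L.

-4.6 mg/L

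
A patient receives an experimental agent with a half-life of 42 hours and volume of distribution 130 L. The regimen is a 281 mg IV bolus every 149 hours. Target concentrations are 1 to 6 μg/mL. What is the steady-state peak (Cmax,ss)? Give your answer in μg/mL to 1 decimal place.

2.4 μg/mL

Over one 149-h interval, 149/42 ≈ 3.5476 half-lives elapse, leaving f ≈ 0.0855 of each dose.
Accumulation ratio R = 1/(1 − f) ≈ 1/0.9145 ≈ 1.0935.
Each bolus raises the concentration by D/Vd = 281/130 ≈ 2.162 μg/mL.
Cmax,ss = C₀/(1 − f) ≈ 2.162/0.9145 ≈ 2.364 μg/mL.
Peak 2.4 μg/mL vs MTC 6 μg/mL: below toxic threshold.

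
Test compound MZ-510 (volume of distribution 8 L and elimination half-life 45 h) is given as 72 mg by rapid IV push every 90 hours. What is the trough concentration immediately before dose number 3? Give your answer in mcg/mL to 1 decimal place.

f = (1/2)^(τ/t½) = (1/2)^(90/45) ≈ 0.2500.
C₀ = D/Vd = 72/8 ≈ 9.000 mcg/mL.
Before the 3rd dose, 2 doses have been given. Superposition: Cmin = C₀·(f + f²).
≈ 9.000 × (0.2500 + 0.0625) ≈ 9.000 × 0.3125 ≈ 2.812 mcg/mL.

2.8 mcg/mL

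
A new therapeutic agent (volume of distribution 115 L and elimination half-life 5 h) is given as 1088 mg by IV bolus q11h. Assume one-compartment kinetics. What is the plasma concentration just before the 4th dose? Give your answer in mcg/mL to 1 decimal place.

2.6 mcg/mL

f = (1/2)^(τ/t½) = (1/2)^(11/5) ≈ 0.2176.
C₀ = D/Vd = 1088/115 ≈ 9.461 mcg/mL.
Before the 4th dose, 3 doses have been given. Superposition: Cmin = C₀·(f + f² + … + f^3).
≈ 9.461 × (0.2176 + 0.0473 + 0.0103) ≈ 9.461 × 0.2752 ≈ 2.604 mcg/mL.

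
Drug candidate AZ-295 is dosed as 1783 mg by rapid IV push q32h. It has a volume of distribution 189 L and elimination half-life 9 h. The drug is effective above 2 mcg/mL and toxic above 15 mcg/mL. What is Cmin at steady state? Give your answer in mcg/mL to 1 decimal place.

0.9 mcg/mL

τ/t½ = 32/9 ≈ 3.5556, so fraction remaining f = (1/2)^(32/9) ≈ 0.0850.
Accumulation ratio R = 1/(1 − f) ≈ 1/0.9150 ≈ 1.0929.
Single-dose peak C₀ = D/Vd = 1783/189 ≈ 9.434 mcg/mL.
Steady-state peak Cmax,ss = C₀·R ≈ 9.434 × 1.0929 ≈ 10.310 mcg/mL.
Steady-state trough Cmin,ss = Cmax,ss·f ≈ 10.310 × 0.0850 ≈ 0.876 mcg/mL.
Trough 0.9 mcg/mL vs MEC 2 mcg/mL: subtherapeutic.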